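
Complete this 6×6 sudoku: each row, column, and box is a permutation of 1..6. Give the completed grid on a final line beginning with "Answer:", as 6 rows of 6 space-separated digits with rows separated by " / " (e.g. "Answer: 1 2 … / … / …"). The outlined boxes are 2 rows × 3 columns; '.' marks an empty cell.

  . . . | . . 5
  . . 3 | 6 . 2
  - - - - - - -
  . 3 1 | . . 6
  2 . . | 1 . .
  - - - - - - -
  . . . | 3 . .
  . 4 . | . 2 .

Step 1. [r5c5∈{1,4,5,6}] across col 5, 6 lands solely at r5c5. So r5c5=6.
Step 2. [r1c4∈{4}] r1c4 is down to just 4. So r1c4=4.
Step 3. [r4c3∈{4,5,6}] r4c3 is the only open cell in col 3 admitting 4. So r4c3=4.
Step 4. [r3c1∈{5}] r3c1's peers cover all but 5 ⇒ r3c1=5.
Step 5. [r5c1∈{1}] only 1 remains possible at r5c1, so r5c1=1.
Step 6. [r1c1∈{6}] r1c1 has the single candidate 6 ⇒ r1c1=6.
Step 7. [r2c2∈{1,5}] across row 2, 5 lands solely at r2c2. So r2c2=5.
Step 8. [r1c3∈{2}] r1c3 has the single candidate 2, so r1c3=2.
Step 9. [r1c5∈{1,3}] row 1 places 3 nowhere but r1c5, so r1c5=3.
Step 10. [r6c3∈{5,6}] r6c3 is the only open cell in row 6 admitting 6. So r6c3=6.
Step 11. [r2c5∈{1}] nothing but 1 survives at r2c5, so r2c5=1.
Step 12. [r3c4∈{2}] r3c4 has the single candidate 2, so r3c4=2.
Step 13. [r2c1∈{4}] r2c1 has the single candidate 4 ⇒ r2c1=4.
Step 14. [r3c5∈{4}] only 4 remains possible at r3c5. So r3c5=4.
Step 15. [r5c6∈{4}] r5c6 has the single candidate 4 ⇒ r5c6=4.
Step 16. [r6c6∈{1}] r6c6's peers cover all but 1. So r6c6=1.
Step 17. [r5c2∈{2}] only 2 remains possible at r5c2. So r5c2=2.
Step 18. [r1c2∈{1}] r1c2's peers cover all but 1. So r1c2=1.
Step 19. [r4c2∈{6}] nothing but 6 survives at r4c2, so r4c2=6.
Step 20. [r5c3∈{5}] only 5 remains possible at r5c3 ⇒ r5c3=5.
Step 21. [r6c4∈{5}] nothing but 5 survives at r6c4 ⇒ r6c4=5.
Step 22. [r4c5∈{5}] r4c5 has the single candidate 5, so r4c5=5.
Step 23. [r6c1∈{3}] r6c1 has the single candidate 3, so r6c1=3.
Step 24. [r4c6∈{3}] r4c6 is down to just 3 ⇒ r4c6=3.

Answer: 6 1 2 4 3 5 / 4 5 3 6 1 2 / 5 3 1 2 4 6 / 2 6 4 1 5 3 / 1 2 5 3 6 4 / 3 4 6 5 2 1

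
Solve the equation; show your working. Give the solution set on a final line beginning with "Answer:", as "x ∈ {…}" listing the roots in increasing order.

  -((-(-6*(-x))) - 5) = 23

Step 1. [-((-(-6*(-x))) - 5) = 23] flip signs both sides. So neg: (-(-6*(-x))) - 5 = -23.
Step 2. [(-(-6*(-x))) - 5 = -23] -5 is outermost — add 5 both sides, so sub: -(-6*(-x)) = -18.
Step 3. [-(-6*(-x)) = -18] LHS negated; negate both sides ⇒ neg: -6*(-x) = 18.
Step 4. [-6*(-x) = 18] LHS = -6·(…); ÷-6 both sides ⇒ div: -x = -3.
Step 5. [-x = -3] leading − — multiply by −1, so neg: x = 3.

Answer: x ∈ {3}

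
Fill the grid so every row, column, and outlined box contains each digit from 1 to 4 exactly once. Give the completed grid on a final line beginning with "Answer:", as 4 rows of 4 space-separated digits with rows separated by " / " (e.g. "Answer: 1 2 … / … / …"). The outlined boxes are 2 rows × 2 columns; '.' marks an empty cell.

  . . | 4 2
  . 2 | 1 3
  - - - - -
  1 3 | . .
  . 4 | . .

Step 1. [r3c3∈{2}] r3c3 has the single candidate 2, so r3c3=2.
Step 2. [r4c1∈{2}] r4c1 is down to just 2 ⇒ r4c1=2.
Step 3. [r2c1∈{4}] r2c1 is down to just 4 ⇒ r2c1=4.
Step 4. [r3c4∈{4}] r3c4's peers cover all but 4 ⇒ r3c4=4.
Step 5. [r4c3∈{3}] r4c3 has the single candidate 3, so r4c3=3.
Step 6. [r1c1∈{3}] r1c1's peers cover all but 3, so r1c1=3.
Step 7. [r1c2∈{1}] only 1 remains possible at r1c2, so r1c2=1.
Step 8. [r4c4∈{1}] nothing but 1 survives at r4c4. So r4c4=1.

Answer: 3 1 4 2 / 4 2 1 3 / 1 3 2 4 / 2 4 3 1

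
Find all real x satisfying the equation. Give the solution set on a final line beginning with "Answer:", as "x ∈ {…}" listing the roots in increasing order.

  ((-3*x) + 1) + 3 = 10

Step 1. [((-3*x) + 1) + 3 = 10] the outer +3 inverts by subtracting 3 ⇒ sub: (-3*x) + 1 = 7.
Step 2. [(-3*x) + 1 = 7] 1 comes off first (subtract 1) ⇒ sub: -3*x = 6.
Step 3. [-3*x = 6] divide by the outer -3, so div: x = -2.

Answer: x ∈ {-2}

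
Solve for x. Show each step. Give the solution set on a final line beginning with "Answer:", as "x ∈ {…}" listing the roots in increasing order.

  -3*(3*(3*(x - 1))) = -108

Step 1. [-3*(3*(3*(x - 1))) = -108] -3·(inner) — divide through by -3. So div: 3*(3*(x - 1)) = 36.
Step 2. [3*(3*(x - 1)) = 36] leading coefficient 3: divide by 3. So div: 3*(x - 1) = 12.
Step 3. [3*(x - 1) = 12] divide by the outer 3 ⇒ div: x - 1 = 4.
Step 4. [x - 1 = 4] add 1: x sits inside (… - 1), so sub: x = 5.

Answer: x ∈ {5}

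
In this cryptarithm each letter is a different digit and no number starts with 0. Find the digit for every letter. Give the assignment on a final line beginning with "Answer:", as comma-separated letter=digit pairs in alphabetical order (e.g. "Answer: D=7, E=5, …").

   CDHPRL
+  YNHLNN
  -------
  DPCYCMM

Step 1. [col 1: L + N ≡ M (mod 10)] column 1 (L + N ≡ M (mod 10), carry-in 0) doesn't pin L yet; pick L=3 and continue. So L=3.
Step 2. [D] D is the leading digit of a 7-digit sum of two 6-digit numbers; the final carry is exactly 1. So D=1.
Step 3. [col 1: L + N ≡ M (mod 10)] M=0 is one option consistent with column 1 (L + N ≡ M (mod 10), carry-in 0) — take it ⇒ M=0.
Step 4. [col 1: L + N ≡ M (mod 10)] column 1 reads L+N+carry(0)=M with L=3, M=0; with digits 0,1,3 already taken and all letters distinct, the only value for N is 7. So N=7.
Step 5. [col 2: R + N ≡ M (mod 10)] from column 2 (N=7, M=0, carry-in 1, digits 0,1,3,7 already taken and all letters distinct): R must equal 2. So R=2.
Step 6. [col 3: P + L ≡ C (mod 10)] C=9 is one option consistent with column 3 (P + L ≡ C (mod 10), carry-in 1) — take it ⇒ C=9.
Step 7. [col 3: P + L ≡ C (mod 10)] column 3 reads P+L+carry(1)=C with L=3, C=9; with digits 0,1,2,3,7,9 already taken and all letters distinct, the only value for P is 5. So P=5.
Step 8. [col 4: H + H ≡ Y (mod 10)] several values work for Y in column 4 (H + H ≡ Y (mod 10), carry-in 0); try Y=6. So Y=6.
Step 9. [col 4: H + H ≡ Y (mod 10)] in column 4 we have H+H≡Y with carry-in 0; given Y=6 and digits 0,1,2,3,5,6,7,9 already taken and all letters distinct, that pins H to 8, so H=8.

Answer: C=9, D=1, H=8, L=3, M=0, N=7, P=5, R=2, Y=6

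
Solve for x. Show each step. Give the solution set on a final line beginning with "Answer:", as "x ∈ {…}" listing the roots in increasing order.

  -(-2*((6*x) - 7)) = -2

Step 1. [-(-2*((6*x) - 7)) = -2] LHS negated; negate both sides, so neg: -2*((6*x) - 7) = 2.
Step 2. [-2*((6*x) - 7) = 2] -2·(inner) — divide through by -2, so div: (6*x) - 7 = -1.
Step 3. [(6*x) - 7 = -1] -7 is outermost — add 7 both sides, so sub: 6*x = 6.
Step 4. [6*x = 6] leading coefficient 6: divide by 6 ⇒ div: x = 1.

Answer: x ∈ {1}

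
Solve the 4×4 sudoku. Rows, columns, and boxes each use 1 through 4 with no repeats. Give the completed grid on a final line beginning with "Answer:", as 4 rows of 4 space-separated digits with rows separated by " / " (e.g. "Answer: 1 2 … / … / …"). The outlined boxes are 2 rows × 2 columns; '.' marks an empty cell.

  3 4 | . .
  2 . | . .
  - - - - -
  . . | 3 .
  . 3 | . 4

Step 1. [r2c2∈{1}] r2c2 has the single candidate 1. So r2c2=1.
Step 2. [r4c3∈{1,2}] across row 4, 2 lands solely at r4c3, so r4c3=2.
Step 3. [r3c4∈{1}] r3c4 has the single candidate 1, so r3c4=1.
Step 4. [r4c1∈{1}] r4c1 has the single candidate 1. So r4c1=1.
Step 5. [r2c4∈{3}] only 3 remains possible at r2c4, so r2c4=3.
Step 6. [r2c3∈{4}] nothing but 4 survives at r2c3 ⇒ r2c3=4.
Step 7. [r1c4∈{2}] r1c4 has the single candidate 2, so r1c4=2.
Step 8. [r3c2∈{2}] nothing but 2 survives at r3c2 ⇒ r3c2=2.
Step 9. [r1c3∈{1}] r1c3's peers cover all but 1, so r1c3=1.
Step 10. [r3c1∈{4}] r3c1 has the single candidate 4, so r3c1=4.

Answer: 3 4 1 2 / 2 1 4 3 / 4 2 3 1 / 1 3 2 4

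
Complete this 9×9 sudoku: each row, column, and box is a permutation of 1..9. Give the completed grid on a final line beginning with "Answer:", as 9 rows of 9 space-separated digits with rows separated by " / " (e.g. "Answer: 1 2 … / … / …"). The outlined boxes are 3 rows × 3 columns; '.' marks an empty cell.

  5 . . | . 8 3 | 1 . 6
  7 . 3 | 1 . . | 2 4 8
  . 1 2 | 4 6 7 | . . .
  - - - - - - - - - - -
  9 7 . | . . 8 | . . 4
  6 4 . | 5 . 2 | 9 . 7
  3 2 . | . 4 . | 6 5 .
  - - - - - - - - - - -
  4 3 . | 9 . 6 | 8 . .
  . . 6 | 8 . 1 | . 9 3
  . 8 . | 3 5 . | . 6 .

Step 1. [r6c9∈{1}] r6c9 is down to just 1 ⇒ r6c9=1.
Step 2. [r4c7∈{3}] only 3 remains possible at r4c7, so r4c7=3.
Step 3. [r7c8∈{1,2,7}] in col 8, 1 fits only at r7c8. So r7c8=1.
Step 4. [r8c7∈{4,5,7}] in row 8, 4 fits only at r8c7, so r8c7=4.
Step 5. [r9c3∈{1,7,9}] 9 has one home in row 9: r9c3, so r9c3=9.
Step 6. [r7c9∈{2,5}] 5 has one home in box 9: r7c9, so r7c9=5.
Step 7. [r7c5∈{2,7}] 2 has one home in row 7: r7c5 ⇒ r7c5=2.
Step 8. [r4c5∈{1}] only 1 remains possible at r4c5, so r4c5=1.
Step 9. [r2c5∈{9}] r2c5's peers cover all but 9 ⇒ r2c5=9.
Step 10. [r5c8∈{8}] only 8 remains possible at r5c8, so r5c8=8.
Step 11. [r8c1∈{2}] r8c1 is down to just 2. So r8c1=2.
Step 12. [r7c3∈{7}] r7c3 is down to just 7. So r7c3=7.
Step 13. [r6c6∈{9}] only 9 remains possible at r6c6, so r6c6=9.
Step 14. [r9c6∈{4}] r9c6 is down to just 4. So r9c6=4.
Step 15. [r1c2∈{9}] r1c2 is down to just 9, so r1c2=9.
Step 16. [r9c7∈{7}] r9c7 is down to just 7. So r9c7=7.
Step 17. [r6c4∈{7}] r6c4 has the single candidate 7 ⇒ r6c4=7.
Step 18. [r8c2∈{5}] r8c2 has the single candidate 5. So r8c2=5.
Step 19. [r4c3∈{5}] r4c3's peers cover all but 5, so r4c3=5.
Step 20. [r8c5∈{7}] only 7 remains possible at r8c5 ⇒ r8c5=7.
Step 21. [r4c8∈{2}] r4c8 has the single candidate 2, so r4c8=2.
Step 22. [r2c2∈{6}] r2c2's peers cover all but 6. So r2c2=6.
Step 23. [r1c4∈{2}] r1c4 is down to just 2 ⇒ r1c4=2.
Step 24. [r5c3∈{1}] r5c3 is down to just 1. So r5c3=1.
Step 25. [r2c6∈{5}] nothing but 5 survives at r2c6 ⇒ r2c6=5.
Step 26. [r3c1∈{8}] only 8 remains possible at r3c1 ⇒ r3c1=8.
Step 27. [r6c3∈{8}] only 8 remains possible at r6c3, so r6c3=8.
Step 28. [r3c8∈{3}] nothing but 3 survives at r3c8. So r3c8=3.
Step 29. [r9c9∈{2}] r9c9's peers cover all but 2, so r9c9=2.
Step 30. [r3c7∈{5}] r3c7 is down to just 5 ⇒ r3c7=5.
Step 31. [r9c1∈{1}] r9c1's peers cover all but 1 ⇒ r9c1=1.
Step 32. [r1c3∈{4}] r1c3 has the single candidate 4 ⇒ r1c3=4.
Step 33. [r1c8∈{7}] r1c8 is down to just 7 ⇒ r1c8=7.
Step 34. [r3c9∈{9}] r3c9's peers cover all but 9, so r3c9=9.
Step 35. [r5c5∈{3}] nothing but 3 survives at r5c5, so r5c5=3.
Step 36. [r4c4∈{6}] r4c4 is down to just 6. So r4c4=6.

Answer: 5 9 4 2 8 3 1 7 6 / 7 6 3 1 9 5 2 4 8 / 8 1 2 4 6 7 5 3 9 / 9 7 5 6 1 8 3 2 4 / 6 4 1 5 3 2 9 8 7 / 3 2 8 7 4 9 6 5 1 / 4 3 7 9 2 6 8 1 5 / 2 5 6 8 7 1 4 9 3 / 1 8 9 3 5 4 7 6 2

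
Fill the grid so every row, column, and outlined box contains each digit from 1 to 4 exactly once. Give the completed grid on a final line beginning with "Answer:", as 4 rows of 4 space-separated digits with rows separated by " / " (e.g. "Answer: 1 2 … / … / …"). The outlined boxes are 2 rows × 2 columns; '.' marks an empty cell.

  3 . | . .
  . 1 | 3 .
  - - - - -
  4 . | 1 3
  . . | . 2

Step 1. [r1c2∈{2,4}] r1c2 is the only open cell in col 2 admitting 4. So r1c2=4.
Step 2. [r4c1∈{1}] r4c1's peers cover all but 1, so r4c1=1.
Step 3. [r1c3∈{2}] r1c3 has the single candidate 2 ⇒ r1c3=2.
Step 4. [r1c4∈{1}] r1c4's peers cover all but 1. So r1c4=1.
Step 5. [r3c2∈{2}] r3c2 has the single candidate 2 ⇒ r3c2=2.
Step 6. [r2c1∈{2}] nothing but 2 survives at r2c1, so r2c1=2.
Step 7. [r4c2∈{3}] r4c2 is down to just 3. So r4c2=3.
Step 8. [r4c3∈{4}] nothing but 4 survives at r4c3. So r4c3=4.
Step 9. [r2c4∈{4}] only 4 remains possible at r2c4. So r2c4=4.

Answer: 3 4 2 1 / 2 1 3 4 / 4 2 1 3 / 1 3 4 2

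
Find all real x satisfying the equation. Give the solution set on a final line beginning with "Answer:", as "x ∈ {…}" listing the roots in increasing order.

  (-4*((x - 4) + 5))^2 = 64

Step 1. [(-4*((x - 4) + 5))^2 = 64] √ both sides: 64 ≥ 0 gives two branches. So sqrt: -4*((x - 4) + 5) = 8 or -8.
Step 2. [-4*((x - 4) + 5) = 8 or -8] -4 out front; divide by -4 ⇒ div: (x - 4) + 5 = -2 or 2.
Step 3. [(x - 4) + 5 = -2 or 2] peel the +5: subtract 5 from each side, so sub: x - 4 = -7 or -3.
Step 4. [x - 4 = -7 or -3] peel the -4: add 4 from each side, so sub: x = -3 or 1.

Answer: x ∈ {-3, 1}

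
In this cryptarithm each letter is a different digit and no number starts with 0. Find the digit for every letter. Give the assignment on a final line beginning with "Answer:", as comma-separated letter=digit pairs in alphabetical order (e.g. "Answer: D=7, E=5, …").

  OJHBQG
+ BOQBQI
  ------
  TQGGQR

Step 1. [col 1: G + I ≡ R (mod 10)] several values work for G in column 1 (G + I ≡ R (mod 10), carry-in 0); try G=7. So G=7.
Step 2. [col 1: G + I ≡ R (mod 10)] column 1 (G + I ≡ R (mod 10), carry-in 0) doesn't pin I yet; pick I=4 and continue, so I=4.
Step 3. [col 1: G + I ≡ R (mod 10)] in column 1 we have G+I≡R with carry-in 0; given G=7, I=4 and digits 4,7 already taken and all letters distinct, that pins R to 1. So R=1.
Step 4. [col 2: Q + Q ≡ Q (mod 10)] column 2: given nothing yet, carry-in 1, and digits 1,4,7 already taken and all letters distinct, Q+Q≡Q (mod 10) forces Q=9. So Q=9.
Step 5. [col 3: B + B ≡ G (mod 10)] several values work for B in column 3 (B + B ≡ G (mod 10), carry-in 1); try B=3, so B=3.
Step 6. [col 4: H + Q ≡ G (mod 10)] from column 4 (Q=9, G=7, carry-in 0, digits 1,3,4,7,9 already taken and all letters distinct): H must equal 8, so H=8.
Step 7. [col 5: J + O ≡ Q (mod 10)] column 5 (J + O ≡ Q (mod 10), carry-in 1) doesn't pin O yet; pick O=2 and continue. So O=2.
Step 8. [col 5: J + O ≡ Q (mod 10)] from column 5 (O=2, Q=9, carry-in 1, digits 1,2,3,4,7,8,9 already taken and all letters distinct): J must equal 6 ⇒ J=6.
Step 9. [col 6: O + B ≡ T (mod 10)] from column 6 (O=2, B=3, carry-in 0, digits 1,2,3,4,6,7,8,9 already taken and all letters distinct): T must equal 5, so T=5.

Answer: B=3, G=7, H=8, I=4, J=6, O=2, Q=9, R=1, T=5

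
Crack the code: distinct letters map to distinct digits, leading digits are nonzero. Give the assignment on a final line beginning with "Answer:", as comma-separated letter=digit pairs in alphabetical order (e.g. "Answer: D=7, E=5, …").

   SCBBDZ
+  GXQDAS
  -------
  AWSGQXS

Step 1. [col 1: Z + S ≡ S (mod 10)] from column 1 (nothing yet, carry-in 0, all letters distinct, none taken yet): Z must equal 0. So Z=0.
Step 2. [col 1: Z + S ≡ S (mod 10)] column 1 (Z + S ≡ S (mod 10), carry-in 0) doesn't pin S yet; pick S=5 and continue ⇒ S=5.
Step 3. [col 2: D + A ≡ X (mod 10)] several values work for D in column 2 (D + A ≡ X (mod 10), carry-in 0); try D=8, so D=8.
Step 4. [col 2: D + A ≡ X (mod 10)] column 2 (D + A ≡ X (mod 10), carry-in 0) doesn't pin X yet; pick X=9 and continue, so X=9.
Step 5. [col 2: D + A ≡ X (mod 10)] from column 2 (D=8, X=9, carry-in 0, digits 0,5,8,9 already taken and all letters distinct): A must equal 1. So A=1.
Step 6. [col 3: B + D ≡ Q (mod 10)] several values work for B in column 3 (B + D ≡ Q (mod 10), carry-in 0); try B=4, so B=4.
Step 7. [col 3: B + D ≡ Q (mod 10)] column 3: given B=4, D=8, carry-in 0, and digits 0,1,4,5,8,9 already taken and all letters distinct, B+D≡Q (mod 10) forces Q=2. So Q=2.
Step 8. [col 4: B + Q ≡ G (mod 10)] column 4 reads B+Q+carry(1)=G with B=4, Q=2; with digits 0,1,2,4,5,8,9 already taken and all letters distinct, the only value for G is 7, so G=7.
Step 9. [col 5: C + X ≡ S (mod 10)] from column 5 (X=9, S=5, carry-in 0, digits 0,1,2,4,5,7,8,9 already taken and all letters distinct): C must equal 6, so C=6.
Step 10. [col 6: S + G ≡ W (mod 10)] column 6: given S=5, G=7, carry-in 1, and digits 0,1,2,4,5,6,7,8,9 already taken and all letters distinct, S+G≡W (mod 10) forces W=3. So W=3.

Answer: A=1, B=4, C=6, D=8, G=7, Q=2, S=5, W=3, X=9, Z=0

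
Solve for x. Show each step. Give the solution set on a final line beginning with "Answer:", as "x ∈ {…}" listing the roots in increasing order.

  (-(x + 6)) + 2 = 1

Step 1. [(-(x + 6)) + 2 = 1] peel the +2: subtract 2 from each side. So sub: -(x + 6) = -1.
Step 2. [-(x + 6) = -1] leading − — multiply by −1, so neg: x + 6 = 1.
Step 3. [x + 6 = 1] subtract 6: x sits inside (… + 6). So sub: x = -5.

Answer: x ∈ {-5}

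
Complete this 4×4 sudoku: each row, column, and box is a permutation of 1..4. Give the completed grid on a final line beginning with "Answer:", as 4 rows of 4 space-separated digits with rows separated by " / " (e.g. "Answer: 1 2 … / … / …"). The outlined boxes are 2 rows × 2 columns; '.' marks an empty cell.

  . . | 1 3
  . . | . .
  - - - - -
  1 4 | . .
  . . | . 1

Step 1. [r1c2∈{2}] r1c2's peers cover all but 2. So r1c2=2.
Step 2. [r4c2∈{3}] r4c2 is down to just 3, so r4c2=3.
Step 3. [r3c4∈{2}] r3c4 is down to just 2, so r3c4=2.
Step 4. [r2c4∈{4}] nothing but 4 survives at r2c4, so r2c4=4.
Step 5. [r2c3∈{2}] nothing but 2 survives at r2c3, so r2c3=2.
Step 6. [r1c1∈{4}] r1c1 has the single candidate 4. So r1c1=4.
Step 7. [r2c1∈{3}] r2c1 is down to just 3 ⇒ r2c1=3.
Step 8. [r2c2∈{1}] r2c2 has the single candidate 1, so r2c2=1.
Step 9. [r4c3∈{4}] only 4 remains possible at r4c3. So r4c3=4.
Step 10. [r4c1∈{2}] nothing but 2 survives at r4c1 ⇒ r4c1=2.
Step 11. [r3c3∈{3}] r3c3's peers cover all but 3 ⇒ r3c3=3.

Answer: 4 2 1 3 / 3 1 2 4 / 1 4 3 2 / 2 3 4 1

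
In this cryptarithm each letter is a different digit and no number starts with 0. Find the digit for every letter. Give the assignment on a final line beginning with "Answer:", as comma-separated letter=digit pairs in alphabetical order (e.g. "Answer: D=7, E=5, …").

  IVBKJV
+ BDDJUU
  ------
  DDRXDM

Step 1. [col 1: V + U ≡ M (mod 10)] no forcing yet in column 1 (carry-in 0); M=0 is free and consistent — try it. So M=0.
Step 2. [col 1: V + U ≡ M (mod 10)] several values work for V in column 1 (V + U ≡ M (mod 10), carry-in 0); try V=9 ⇒ V=9.
Step 3. [col 1: V + U ≡ M (mod 10)] in column 1 we have V+U≡M with carry-in 0; given V=9, M=0 and digits 0,9 already taken and all letters distinct, that pins U to 1, so U=1.
Step 4. [col 2: J + U ≡ D (mod 10)] D=8 is one option consistent with column 2 (J + U ≡ D (mod 10), carry-in 1) — take it. So D=8.
Step 5. [col 2: J + U ≡ D (mod 10)] column 2: given U=1, D=8, carry-in 1, and digits 0,1,8,9 already taken and all letters distinct, J+U≡D (mod 10) forces J=6, so J=6.
Step 6. [col 3: K + J ≡ X (mod 10)] from column 3 (J=6, carry-in 0, digits 0,1,6,8,9 already taken and all letters distinct): X must equal 3. So X=3.
Step 7. [col 3: K + J ≡ X (mod 10)] column 3: given J=6, X=3, carry-in 0, and digits 0,1,3,6,8,9 already taken and all letters distinct, K+J≡X (mod 10) forces K=7, so K=7.
Step 8. [col 4: B + D ≡ R (mod 10)] column 4: given D=8, carry-in 1, and digits 0,1,3,6,7,8,9 already taken and all letters distinct, B+D≡R (mod 10) forces B=5 ⇒ B=5.
Step 9. [col 4: B + D ≡ R (mod 10)] column 4: given B=5, D=8, carry-in 1, and digits 0,1,3,5,6,7,8,9 already taken and all letters distinct, B+D≡R (mod 10) forces R=4 ⇒ R=4.
Step 10. [col 6: I + B ≡ D (mod 10)] from column 6 (B=5, D=8, carry-in 1, digits 0,1,3,4,5,6,7,8,9 already taken and all letters distinct): I must equal 2. So I=2.

Answer: B=5, D=8, I=2, J=6, K=7, M=0, R=4, U=1, V=9, X=3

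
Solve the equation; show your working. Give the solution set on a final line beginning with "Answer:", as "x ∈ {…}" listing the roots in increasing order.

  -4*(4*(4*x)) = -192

Step 1. [-4*(4*(4*x)) = -192] leading coefficient -4: divide by -4, so div: 4*(4*x) = 48.
Step 2. [4*(4*x) = 48] divide by the outer 4, so div: 4*x = 12.
Step 3. [4*x = 12] 4 out front; divide by 4, so div: x = 3.

Answer: x ∈ {3}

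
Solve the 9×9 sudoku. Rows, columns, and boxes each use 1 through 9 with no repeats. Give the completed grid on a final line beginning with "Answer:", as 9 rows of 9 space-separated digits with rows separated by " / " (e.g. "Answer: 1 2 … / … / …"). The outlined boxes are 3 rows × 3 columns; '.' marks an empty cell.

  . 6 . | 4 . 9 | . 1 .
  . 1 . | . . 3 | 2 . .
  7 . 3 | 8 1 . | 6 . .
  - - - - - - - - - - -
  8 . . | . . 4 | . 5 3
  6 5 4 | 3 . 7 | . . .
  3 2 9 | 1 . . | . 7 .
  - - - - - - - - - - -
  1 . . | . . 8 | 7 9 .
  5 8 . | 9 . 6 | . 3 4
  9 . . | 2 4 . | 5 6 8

Step 1. [r2c4∈{5,6,7}] in col 4, 7 fits only at r2c4, so r2c4=7.
Step 2. [r4c5∈{2,6,9}] 2 has one home in row 4: r4c5 ⇒ r4c5=2.
Step 3. [r1c5∈{5}] nothing but 5 survives at r1c5, so r1c5=5.
Step 4. [r5c9∈{1,2,9}] across col 9, 1 lands solely at r5c9. So r5c9=1.
Step 5. [r9c3∈{7}] r9c3's peers cover all but 7 ⇒ r9c3=7.
Step 6. [r3c9∈{5,9}] r3c9 is the only open cell in row 3 admitting 5. So r3c9=5.
Step 7. [r5c5∈{8,9}] in col 5, 9 fits only at r5c5 ⇒ r5c5=9.
Step 8. [r5c7∈{8}] nothing but 8 survives at r5c7 ⇒ r5c7=8.
Step 9. [r2c1∈{4}] r2c1's peers cover all but 4, so r2c1=4.
Step 10. [r8c3∈{2}] nothing but 2 survives at r8c3, so r8c3=2.
Step 11. [r2c8∈{8}] r2c8 is down to just 8. So r2c8=8.
Step 12. [r6c5∈{6,8}] 8 has one home in row 6: r6c5 ⇒ r6c5=8.
Step 13. [r7c5∈{3}] only 3 remains possible at r7c5. So r7c5=3.
Step 14. [r2c5∈{6}] only 6 remains possible at r2c5. So r2c5=6.
Step 15. [r1c1∈{2}] nothing but 2 survives at r1c1, so r1c1=2.
Step 16. [r8c7∈{1}] nothing but 1 survives at r8c7, so r8c7=1.
Step 17. [r3c2∈{9}] r3c2 is down to just 9, so r3c2=9.
Step 18. [r3c6∈{2}] only 2 remains possible at r3c6. So r3c6=2.
Step 19. [r1c7∈{3}] r1c7 is down to just 3 ⇒ r1c7=3.
Step 20. [r2c3∈{5}] r2c3 has the single candidate 5, so r2c3=5.
Step 21. [r7c3∈{6}] nothing but 6 survives at r7c3. So r7c3=6.
Step 22. [r1c3∈{8}] only 8 remains possible at r1c3 ⇒ r1c3=8.
Step 23. [r5c8∈{2}] r5c8's peers cover all but 2 ⇒ r5c8=2.
Step 24. [r4c7∈{9}] nothing but 9 survives at r4c7. So r4c7=9.
Step 25. [r4c4∈{6}] r4c4 has the single candidate 6, so r4c4=6.
Step 26. [r6c6∈{5}] r6c6's peers cover all but 5, so r6c6=5.
Step 27. [r3c8∈{4}] r3c8's peers cover all but 4 ⇒ r3c8=4.
Step 28. [r1c9∈{7}] only 7 remains possible at r1c9 ⇒ r1c9=7.
Step 29. [r4c3∈{1}] r4c3's peers cover all but 1 ⇒ r4c3=1.
Step 30. [r6c9∈{6}] r6c9's peers cover all but 6, so r6c9=6.
Step 31. [r9c6∈{1}] r9c6's peers cover all but 1. So r9c6=1.
Step 32. [r2c9∈{9}] only 9 remains possible at r2c9. So r2c9=9.
Step 33. [r4c2∈{7}] r4c2's peers cover all but 7, so r4c2=7.
Step 34. [r8c5∈{7}] nothing but 7 survives at r8c5. So r8c5=7.
Step 35. [r6c7∈{4}] r6c7 has the single candidate 4, so r6c7=4.
Step 36. [r9c2∈{3}] r9c2's peers cover all but 3 ⇒ r9c2=3.
Step 37. [r7c4∈{5}] nothing but 5 survives at r7c4, so r7c4=5.
Step 38. [r7c9∈{2}] nothing but 2 survives at r7c9 ⇒ r7c9=2.
Step 39. [r7c2∈{4}] nothing but 4 survives at r7c2 ⇒ r7c2=4.

Answer: 2 6 8 4 5 9 3 1 7 / 4 1 5 7 6 3 2 8 9 / 7 9 3 8 1 2 6 4 5 / 8 7 1 6 2 4 9 5 3 / 6 5 4 3 9 7 8 2 1 / 3 2 9 1 8 5 4 7 6 / 1 4 6 5 3 8 7 9 2 / 5 8 2 9 7 6 1 3 4 / 9 3 7 2 4 1 5 6 8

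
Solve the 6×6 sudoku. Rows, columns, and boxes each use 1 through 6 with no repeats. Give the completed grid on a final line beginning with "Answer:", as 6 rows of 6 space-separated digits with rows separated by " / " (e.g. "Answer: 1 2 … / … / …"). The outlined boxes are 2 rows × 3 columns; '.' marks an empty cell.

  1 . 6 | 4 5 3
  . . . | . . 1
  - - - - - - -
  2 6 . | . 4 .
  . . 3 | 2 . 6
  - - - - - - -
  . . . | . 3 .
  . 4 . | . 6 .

Step 1. [r3c6∈{5}] r3c6 is down to just 5 ⇒ r3c6=5.
Step 2. [r3c3∈{1}] nothing but 1 survives at r3c3 ⇒ r3c3=1.
Step 3. [r4c2∈{5}] r4c2's peers cover all but 5. So r4c2=5.
Step 4. [r2c3∈{2,4,5}] col 3 places 4 nowhere but r2c3, so r2c3=4.
Step 5. [r2c1∈{3,5}] row 2 places 5 nowhere but r2c1. So r2c1=5.
Step 6. [r5c2∈{1,2}] across col 2, 1 lands solely at r5c2 ⇒ r5c2=1.
Step 7. [r5c4∈{5}] r5c4's peers cover all but 5, so r5c4=5.
Step 8. [r6c6∈{2}] r6c6 has the single candidate 2, so r6c6=2.
Step 9. [r2c5∈{2}] r2c5 has the single candidate 2. So r2c5=2.
Step 10. [r6c1∈{3}] nothing but 3 survives at r6c1, so r6c1=3.
Step 11. [r4c5∈{1}] only 1 remains possible at r4c5. So r4c5=1.
Step 12. [r2c4∈{6}] r2c4 is down to just 6 ⇒ r2c4=6.
Step 13. [r1c2∈{2}] nothing but 2 survives at r1c2. So r1c2=2.
Step 14. [r5c6∈{4}] r5c6 has the single candidate 4 ⇒ r5c6=4.
Step 15. [r2c2∈{3}] r2c2's peers cover all but 3. So r2c2=3.
Step 16. [r5c3∈{2}] nothing but 2 survives at r5c3, so r5c3=2.
Step 17. [r6c4∈{1}] r6c4 is down to just 1 ⇒ r6c4=1.
Step 18. [r4c1∈{4}] nothing but 4 survives at r4c1. So r4c1=4.
Step 19. [r6c3∈{5}] only 5 remains possible at r6c3, so r6c3=5.
Step 20. [r5c1∈{6}] only 6 remains possible at r5c1, so r5c1=6.
Step 21. [r3c4∈{3}] nothing but 3 survives at r3c4, so r3c4=3.

Answer: 1 2 6 4 5 3 / 5 3 4 6 2 1 / 2 6 1 3 4 5 / 4 5 3 2 1 6 / 6 1 2 5 3 4 / 3 4 5 1 6 2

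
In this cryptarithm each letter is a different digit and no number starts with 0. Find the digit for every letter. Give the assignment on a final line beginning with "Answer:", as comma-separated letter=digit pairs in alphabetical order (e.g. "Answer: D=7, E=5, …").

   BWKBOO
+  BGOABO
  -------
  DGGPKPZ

Step 1. [col 1: O + O ≡ Z (mod 10)] several values work for O in column 1 (O + O ≡ Z (mod 10), carry-in 0); try O=6, so O=6.
Step 2. [col 1: O + O ≡ Z (mod 10)] column 1: given O=6, carry-in 0, and digits 6 already taken and all letters distinct, O+O≡Z (mod 10) forces Z=2, so Z=2.
Step 3. [D] D is the leading digit of a 7-digit sum of two 6-digit numbers; the final carry is exactly 1 ⇒ D=1.
Step 4. [col 2: O + B ≡ P (mod 10)] column 2 (O + B ≡ P (mod 10), carry-in 1) doesn't pin B yet; pick B=7 and continue. So B=7.
Step 5. [col 2: O + B ≡ P (mod 10)] from column 2 (O=6, B=7, carry-in 1, digits 1,2,6,7 already taken and all letters distinct): P must equal 4 ⇒ P=4.
Step 6. [col 3: B + A ≡ K (mod 10)] column 3 (B + A ≡ K (mod 10), carry-in 1) doesn't pin A yet; pick A=0 and continue ⇒ A=0.
Step 7. [col 3: B + A ≡ K (mod 10)] in column 3 we have B+A≡K with carry-in 1; given B=7, A=0 and digits 0,1,2,4,6,7 already taken and all letters distinct, that pins K to 8 ⇒ K=8.
Step 8. [col 5: W + G ≡ G (mod 10)] column 5 reads W+G+carry(1)=G with nothing yet; with digits 0,1,2,4,6,7,8 already taken and all letters distinct, the only value for W is 9. So W=9.
Step 9. [col 5: W + G ≡ G (mod 10)] G=5 is one option consistent with column 5 (W + G ≡ G (mod 10), carry-in 1) — take it ⇒ G=5.

Answer: A=0, B=7, D=1, G=5, K=8, O=6, P=4, W=9, Z=2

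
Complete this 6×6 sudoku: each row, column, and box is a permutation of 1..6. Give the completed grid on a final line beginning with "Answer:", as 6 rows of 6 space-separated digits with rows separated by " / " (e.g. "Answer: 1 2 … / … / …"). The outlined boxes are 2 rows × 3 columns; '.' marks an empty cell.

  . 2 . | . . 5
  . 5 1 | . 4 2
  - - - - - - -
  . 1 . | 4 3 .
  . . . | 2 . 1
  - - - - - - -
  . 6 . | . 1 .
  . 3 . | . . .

Step 1. [r1c5∈{6}] r1c5's peers cover all but 6, so r1c5=6.
Step 2. [r6c5∈{2,5}] col 5 places 2 nowhere but r6c5, so r6c5=2.
Step 3. [r2c4∈{3}] r2c4 is down to just 3. So r2c4=3.
Step 4. [r3c6∈{6}] r3c6 has the single candidate 6, so r3c6=6.
Step 5. [r4c3∈{3,4,5,6}] r4c3 is the only open cell in col 3 admitting 6 ⇒ r4c3=6.
Step 6. [r5c4∈{5}] nothing but 5 survives at r5c4 ⇒ r5c4=5.
Step 7. [r4c1∈{3,4,5}] r4c1 is the only open cell in row 4 admitting 3. So r4c1=3.
Step 8. [r1c1∈{4}] r1c1's peers cover all but 4 ⇒ r1c1=4.
Step 9. [r5c1∈{2}] r5c1 has the single candidate 2. So r5c1=2.
Step 10. [r3c1∈{5}] r3c1 has the single candidate 5 ⇒ r3c1=5.
Step 11. [r6c6∈{4}] r6c6 has the single candidate 4 ⇒ r6c6=4.
Step 12. [r3c3∈{2}] only 2 remains possible at r3c3 ⇒ r3c3=2.
Step 13. [r2c1∈{6}] nothing but 6 survives at r2c1. So r2c1=6.
Step 14. [r4c5∈{5}] only 5 remains possible at r4c5, so r4c5=5.
Step 15. [r4c2∈{4}] r4c2 is down to just 4. So r4c2=4.
Step 16. [r5c6∈{3}] nothing but 3 survives at r5c6. So r5c6=3.
Step 17. [r1c4∈{1}] only 1 remains possible at r1c4. So r1c4=1.
Step 18. [r6c1∈{1}] r6c1 has the single candidate 1. So r6c1=1.
Step 19. [r6c4∈{6}] r6c4 is down to just 6. So r6c4=6.
Step 20. [r1c3∈{3}] only 3 remains possible at r1c3. So r1c3=3.
Step 21. [r6c3∈{5}] only 5 remains possible at r6c3 ⇒ r6c3=5.
Step 22. [r5c3∈{4}] only 4 remains possible at r5c3, so r5c3=4.

Answer: 4 2 3 1 6 5 / 6 5 1 3 4 2 / 5 1 2 4 3 6 / 3 4 6 2 5 1 / 2 6 4 5 1 3 / 1 3 5 6 2 4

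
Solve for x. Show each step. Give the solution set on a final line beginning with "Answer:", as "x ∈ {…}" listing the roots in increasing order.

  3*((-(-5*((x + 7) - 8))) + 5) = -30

Step 1. [3*((-(-5*((x + 7) - 8))) + 5) = -30] 3·(inner) — divide through by 3, so div: (-(-5*((x + 7) - 8))) + 5 = -10.
Step 2. [(-(-5*((x + 7) - 8))) + 5 = -10] +5 is outermost — subtract 5 both sides. So sub: -(-5*((x + 7) - 8)) = -15.
Step 3. [-(-5*((x + 7) - 8)) = -15] flip signs both sides ⇒ neg: -5*((x + 7) - 8) = 15.
Step 4. [-5*((x + 7) - 8) = 15] -5·(inner) — divide through by -5, so div: (x + 7) - 8 = -3.
Step 5. [(x + 7) - 8 = -3] -8 is outermost — add 8 both sides ⇒ sub: x + 7 = 5.
Step 6. [x + 7 = 5] peel the +7: subtract 7 from each side ⇒ sub: x = -2.

Answer: x ∈ {-2}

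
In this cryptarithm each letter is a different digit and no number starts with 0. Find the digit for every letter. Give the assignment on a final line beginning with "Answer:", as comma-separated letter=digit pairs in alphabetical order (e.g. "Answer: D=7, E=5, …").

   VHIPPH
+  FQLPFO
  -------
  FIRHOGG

Step 1. [F] the sum has 7 digits but both addends have 6; that extra leading digit F is the final carry, namely 1 ⇒ F=1.
Step 2. [col 1: H + O ≡ G (mod 10)] several values work for G in column 1 (H + O ≡ G (mod 10), carry-in 0); try G=7. So G=7.
Step 3. [col 1: H + O ≡ G (mod 10)] column 1 (H + O ≡ G (mod 10), carry-in 0) doesn't pin H yet; pick H=5 and continue ⇒ H=5.
Step 4. [col 1: H + O ≡ G (mod 10)] column 1 reads H+O+carry(0)=G with H=5, G=7; with digits 1,5,7 already taken and all letters distinct, the only value for O is 2, so O=2.
Step 5. [col 2: P + F ≡ G (mod 10)] column 2: given F=1, G=7, carry-in 0, and digits 1,2,5,7 already taken and all letters distinct, P+F≡G (mod 10) forces P=6. So P=6.
Step 6. [col 4: I + L ≡ H (mod 10)] I=0 is one option consistent with column 4 (I + L ≡ H (mod 10), carry-in 1) — take it ⇒ I=0.
Step 7. [col 4: I + L ≡ H (mod 10)] from column 4 (I=0, H=5, carry-in 1, digits 0,1,2,5,6,7 already taken and all letters distinct): L must equal 4. So L=4.
Step 8. [col 5: H + Q ≡ R (mod 10)] no forcing yet in column 5 (carry-in 0); R=8 is free and consistent — try it, so R=8.
Step 9. [col 5: H + Q ≡ R (mod 10)] in column 5 we have H+Q≡R with carry-in 0; given H=5, R=8 and digits 0,1,2,4,5,6,7,8 already taken and all letters distinct, that pins Q to 3, so Q=3.
Step 10. [col 6: V + F ≡ I (mod 10)] column 6 reads V+F+carry(0)=I with F=1, I=0; with digits 0,1,2,3,4,5,6,7,8 already taken and all letters distinct, the only value for V is 9, so V=9.

Answer: F=1, G=7, H=5, I=0, L=4, O=2, P=6, Q=3, R=8, V=9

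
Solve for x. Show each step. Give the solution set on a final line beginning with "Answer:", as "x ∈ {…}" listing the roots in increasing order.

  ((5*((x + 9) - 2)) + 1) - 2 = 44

Step 1. [((5*((x + 9) - 2)) + 1) - 2 = 44] -2 is outermost — add 2 both sides, so sub: (5*((x + 9) - 2)) + 1 = 46.
Step 2. [(5*((x + 9) - 2)) + 1 = 46] subtract 1: x sits inside (… + 1), so sub: 5*((x + 9) - 2) = 45.
Step 3. [5*((x + 9) - 2) = 45] 5 out front; divide by 5, so div: (x + 9) - 2 = 9.
Step 4. [(x + 9) - 2 = 9] 2 comes off first (add 2) ⇒ sub: x + 9 = 11.
Step 5. [x + 9 = 11] peel the +9: subtract 9 from each side ⇒ sub: x = 2.

Answer: x ∈ {2}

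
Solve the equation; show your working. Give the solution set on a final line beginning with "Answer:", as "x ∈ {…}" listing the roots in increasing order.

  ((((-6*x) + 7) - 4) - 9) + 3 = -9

Step 1. [((((-6*x) + 7) - 4) - 9) + 3 = -9] the outer +3 inverts by subtracting 3 ⇒ sub: (((-6*x) + 7) - 4) - 9 = -12.
Step 2. [(((-6*x) + 7) - 4) - 9 = -12] add 9: x sits inside (… - 9) ⇒ sub: ((-6*x) + 7) - 4 = -3.
Step 3. [((-6*x) + 7) - 4 = -3] the outer -4 inverts by adding 4. So sub: (-6*x) + 7 = 1.
Step 4. [(-6*x) + 7 = 1] the outer +7 inverts by subtracting 7. So sub: -6*x = -6.
Step 5. [-6*x = -6] leading coefficient -6: divide by -6 ⇒ div: x = 1.

Answer: x ∈ {1}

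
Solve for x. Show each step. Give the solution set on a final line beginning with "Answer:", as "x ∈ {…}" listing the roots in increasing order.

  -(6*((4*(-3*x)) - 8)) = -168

Step 1. [-(6*((4*(-3*x)) - 8)) = -168] flip signs both sides ⇒ neg: 6*((4*(-3*x)) - 8) = 168.
Step 2. [6*((4*(-3*x)) - 8) = 168] LHS = 6·(…); ÷6 both sides. So div: (4*(-3*x)) - 8 = 28.
Step 3. [(4*(-3*x)) - 8 = 28] 4 | LHS and 4 | 28: pull 4 out ⇒ factor: (-3*x) - 2 = 7.
Step 4. [(-3*x) - 2 = 7] -2 is outermost — add 2 both sides. So sub: -3*x = 9.
Step 5. [-3*x = 9] LHS = -3·(…); ÷-3 both sides, so div: x = -3.

Answer: x ∈ {-3}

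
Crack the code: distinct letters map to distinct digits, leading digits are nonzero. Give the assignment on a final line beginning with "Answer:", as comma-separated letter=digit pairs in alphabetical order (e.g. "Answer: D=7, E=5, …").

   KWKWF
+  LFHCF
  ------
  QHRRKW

Step 1. [col 1: F + F ≡ W (mod 10)] W=6 is one option consistent with column 1 (F + F ≡ W (mod 10), carry-in 0) — take it, so W=6.
Step 2. [Q] the sum has 6 digits but both addends have 5; that extra leading digit Q is the final carry, namely 1, so Q=1.
Step 3. [col 1: F + F ≡ W (mod 10)] several values work for F in column 1 (F + F ≡ W (mod 10), carry-in 0); try F=3, so F=3.
Step 4. [col 2: W + C ≡ K (mod 10)] no forcing yet in column 2 (carry-in 0); K=5 is free and consistent — try it ⇒ K=5.
Step 5. [col 2: W + C ≡ K (mod 10)] column 2 reads W+C+carry(0)=K with W=6, K=5; with digits 1,3,5,6 already taken and all letters distinct, the only value for C is 9, so C=9.
Step 6. [col 3: K + H ≡ R (mod 10)] column 3 (K + H ≡ R (mod 10), carry-in 1) doesn't pin R yet; pick R=0 and continue, so R=0.
Step 7. [col 3: K + H ≡ R (mod 10)] in column 3 we have K+H≡R with carry-in 1; given K=5, R=0 and digits 0,1,3,5,6,9 already taken and all letters distinct, that pins H to 4 ⇒ H=4.
Step 8. [col 5: K + L ≡ H (mod 10)] column 5 reads K+L+carry(1)=H with K=5, H=4; with digits 0,1,3,4,5,6,9 already taken and all letters distinct, the only value for L is 8, so L=8.

Answer: C=9, F=3, H=4, K=5, L=8, Q=1, R=0, W=6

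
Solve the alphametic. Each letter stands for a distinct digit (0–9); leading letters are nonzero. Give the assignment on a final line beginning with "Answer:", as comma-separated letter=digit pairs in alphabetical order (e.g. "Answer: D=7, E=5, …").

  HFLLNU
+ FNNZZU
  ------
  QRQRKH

Step 1. [col 1: U + U ≡ H (mod 10)] column 1 (U + U ≡ H (mod 10), carry-in 0) doesn't pin H yet; pick H=2 and continue. So H=2.
Step 2. [col 1: U + U ≡ H (mod 10)] column 1 (U + U ≡ H (mod 10), carry-in 0) doesn't pin U yet; pick U=1 and continue ⇒ U=1.
Step 3. [col 2: N + Z ≡ K (mod 10)] column 2 (N + Z ≡ K (mod 10), carry-in 0) doesn't pin K yet; pick K=7 and continue ⇒ K=7.
Step 4. [col 2: N + Z ≡ K (mod 10)] N=3 is one option consistent with column 2 (N + Z ≡ K (mod 10), carry-in 0) — take it. So N=3.
Step 5. [col 2: N + Z ≡ K (mod 10)] column 2: given N=3, K=7, carry-in 0, and digits 1,2,3,7 already taken and all letters distinct, N+Z≡K (mod 10) forces Z=4 ⇒ Z=4.
Step 6. [col 3: L + Z ≡ R (mod 10)] no forcing yet in column 3 (carry-in 0); R=9 is free and consistent — try it. So R=9.
Step 7. [col 3: L + Z ≡ R (mod 10)] column 3 reads L+Z+carry(0)=R with Z=4, R=9; with digits 1,2,3,4,7,9 already taken and all letters distinct, the only value for L is 5, so L=5.
Step 8. [col 4: L + N ≡ Q (mod 10)] in column 4 we have L+N≡Q with carry-in 0; given L=5, N=3 and digits 1,2,3,4,5,7,9 already taken and all letters distinct, that pins Q to 8, so Q=8.
Step 9. [col 5: F + N ≡ R (mod 10)] column 5: given N=3, R=9, carry-in 0, and digits 1,2,3,4,5,7,8,9 already taken and all letters distinct, F+N≡R (mod 10) forces F=6, so F=6.

Answer: F=6, H=2, K=7, L=5, N=3, Q=8, R=9, U=1, Z=4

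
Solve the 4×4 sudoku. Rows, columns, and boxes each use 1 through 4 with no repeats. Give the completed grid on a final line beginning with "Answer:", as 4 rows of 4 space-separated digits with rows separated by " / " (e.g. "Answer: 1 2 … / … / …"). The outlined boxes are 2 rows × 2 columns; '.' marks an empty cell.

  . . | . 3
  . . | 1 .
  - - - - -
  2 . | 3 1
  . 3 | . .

Step 1. [r1c2∈{1,2,4}] 1 has one home in col 2: r1c2, so r1c2=1.
Step 2. [r1c1∈{4}] nothing but 4 survives at r1c1. So r1c1=4.
Step 3. [r4c3∈{2,4}] r4c3 is the only open cell in col 3 admitting 4. So r4c3=4.
Step 4. [r1c3∈{2}] r1c3's peers cover all but 2, so r1c3=2.
Step 5. [r2c2∈{2}] only 2 remains possible at r2c2. So r2c2=2.
Step 6. [r3c2∈{4}] r3c2 has the single candidate 4, so r3c2=4.
Step 7. [r2c1∈{3}] nothing but 3 survives at r2c1 ⇒ r2c1=3.
Step 8. [r4c1∈{1}] only 1 remains possible at r4c1. So r4c1=1.
Step 9. [r2c4∈{4}] r2c4 has the single candidate 4 ⇒ r2c4=4.
Step 10. [r4c4∈{2}] r4c4 is down to just 2, so r4c4=2.

Answer: 4 1 2 3 / 3 2 1 4 / 2 4 3 1 / 1 3 4 2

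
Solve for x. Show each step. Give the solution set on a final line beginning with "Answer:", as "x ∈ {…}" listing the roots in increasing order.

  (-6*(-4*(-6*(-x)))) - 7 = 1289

Step 1. [(-6*(-4*(-6*(-x)))) - 7 = 1289] the outer -7 inverts by adding 7, so sub: -6*(-4*(-6*(-x))) = 1296.
Step 2. [-6*(-4*(-6*(-x))) = 1296] -6·(inner) — divide through by -6. So div: -4*(-6*(-x)) = -216.
Step 3. [-4*(-6*(-x)) = -216] LHS = -4·(…); ÷-4 both sides. So div: -6*(-x) = 54.
Step 4. [-6*(-x) = 54] leading coefficient -6: divide by -6, so div: -x = -9.
Step 5. [-x = -9] leading − — multiply by −1, so neg: x = 9.

Answer: x ∈ {9}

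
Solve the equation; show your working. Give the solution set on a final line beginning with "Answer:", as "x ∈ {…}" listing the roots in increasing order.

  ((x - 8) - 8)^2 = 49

Step 1. [((x - 8) - 8)^2 = 49] LHS squared, RHS 49 ≥ 0: apply √ (±). So sqrt: (x - 8) - 8 = 7 or -7.
Step 2. [(x - 8) - 8 = 7 or -7] add 8: x sits inside (… - 8) ⇒ sub: x - 8 = 15 or 1.
Step 3. [x - 8 = 15 or 1] -8 is outermost — add 8 both sides, so sub: x = 23 or 9.

Answer: x ∈ {9, 23}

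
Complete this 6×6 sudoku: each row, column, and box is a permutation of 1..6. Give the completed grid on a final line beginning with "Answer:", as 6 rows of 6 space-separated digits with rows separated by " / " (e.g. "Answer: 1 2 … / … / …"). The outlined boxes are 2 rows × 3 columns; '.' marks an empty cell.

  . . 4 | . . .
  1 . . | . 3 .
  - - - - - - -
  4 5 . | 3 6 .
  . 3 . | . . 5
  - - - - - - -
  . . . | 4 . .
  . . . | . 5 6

Step 1. [r1c1∈{2,3,5,6}] 3 has one home in row 1: r1c1, so r1c1=3.
Step 2. [r6c1∈{2}] r6c1's peers cover all but 2 ⇒ r6c1=2.
Step 3. [r6c4∈{1}] r6c4 has the single candidate 1 ⇒ r6c4=1.
Step 4. [r4c4∈{2}] nothing but 2 survives at r4c4. So r4c4=2.
Step 5. [r2c3∈{2,5,6}] 5 has one home in box 1: r2c3, so r2c3=5.
Step 6. [r3c6∈{1}] only 1 remains possible at r3c6, so r3c6=1.
Step 7. [r1c6∈{2}] r1c6's peers cover all but 2 ⇒ r1c6=2.
Step 8. [r1c2∈{6}] r1c2's peers cover all but 6, so r1c2=6.
Step 9. [r4c1∈{6}] nothing but 6 survives at r4c1. So r4c1=6.
Step 10. [r5c3∈{1,3,6}] 6 has one home in row 5: r5c3. So r5c3=6.
Step 11. [r5c2∈{1}] r5c2's peers cover all but 1 ⇒ r5c2=1.
Step 12. [r5c5∈{2}] only 2 remains possible at r5c5 ⇒ r5c5=2.
Step 13. [r3c3∈{2}] r3c3's peers cover all but 2, so r3c3=2.
Step 14. [r2c4∈{6}] r2c4 is down to just 6, so r2c4=6.
Step 15. [r1c5∈{1}] nothing but 1 survives at r1c5, so r1c5=1.
Step 16. [r2c6∈{4}] nothing but 4 survives at r2c6, so r2c6=4.
Step 17. [r5c6∈{3}] r5c6 has the single candidate 3. So r5c6=3.
Step 18. [r4c3∈{1}] nothing but 1 survives at r4c3, so r4c3=1.
Step 19. [r4c5∈{4}] r4c5 has the single candidate 4 ⇒ r4c5=4.
Step 20. [r6c2∈{4}] r6c2 is down to just 4, so r6c2=4.
Step 21. [r2c2∈{2}] r2c2 has the single candidate 2 ⇒ r2c2=2.
Step 22. [r6c3∈{3}] nothing but 3 survives at r6c3. So r6c3=3.
Step 23. [r1c4∈{5}] r1c4's peers cover all but 5, so r1c4=5.
Step 24. [r5c1∈{5}] only 5 remains possible at r5c1 ⇒ r5c1=5.

Answer: 3 6 4 5 1 2 / 1 2 5 6 3 4 / 4 5 2 3 6 1 / 6 3 1 2 4 5 / 5 1 6 4 2 3 / 2 4 3 1 5 6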